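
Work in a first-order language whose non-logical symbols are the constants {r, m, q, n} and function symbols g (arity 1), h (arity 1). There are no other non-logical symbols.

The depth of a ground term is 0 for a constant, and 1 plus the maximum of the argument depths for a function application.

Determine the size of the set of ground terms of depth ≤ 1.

Write N_k for the number of ground terms of depth ≤ k. A term of depth ≤ k is either a constant or a function symbol applied to arguments of depth ≤ k−1, so N_k = 4 + N_{k-1} + N_{k-1}.
N_0 = 4
N_1 = 4 + 4 + 4 = 12
Explicitly: r, m, q, n, g(r), g(m), g(q), g(n), h(r), h(m), h(q), h(n).

12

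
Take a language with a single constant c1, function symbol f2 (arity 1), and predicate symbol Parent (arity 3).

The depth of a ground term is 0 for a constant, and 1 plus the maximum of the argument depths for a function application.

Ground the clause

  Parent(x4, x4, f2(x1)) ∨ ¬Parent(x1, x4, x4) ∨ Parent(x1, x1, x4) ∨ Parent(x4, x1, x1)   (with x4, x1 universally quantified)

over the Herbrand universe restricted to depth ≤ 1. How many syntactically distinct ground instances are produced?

4

Ground terms of depth ≤ 1:
  If N_k denotes the number of depth-≤k ground terms, the 1 constant gives N_0 = 1, and each function symbol of arity r contributes N_{k-1}^r new terms at level k: N_k = 1 + N_{k-1}.
  N_0 = 1
  N_1 = 1 + 1 = 2
So there are 2 ground terms available for substitution.
There are 2 variables to instantiate (x4, x1), each occurring in at least one literal, so different choices give different ground instances.
Number of ground instances = 2^2 = 4.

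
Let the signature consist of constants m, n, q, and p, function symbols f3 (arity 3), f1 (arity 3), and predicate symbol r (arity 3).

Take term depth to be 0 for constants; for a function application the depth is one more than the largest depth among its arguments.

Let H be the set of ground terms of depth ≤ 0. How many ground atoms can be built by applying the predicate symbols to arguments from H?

First count ground terms of depth ≤ 0.
Write N_k for the number of ground terms of depth ≤ k. A term of depth ≤ k is either a constant or a function symbol applied to arguments of depth ≤ k−1, so N_k = 4 + N_{k-1}^3 + N_{k-1}^3.
N_0 = 4
So |H| = 4.
A ground atom is a predicate applied to a tuple of terms from H, so the count is the sum over predicates of |H|^arity:
  r: 4^3 = 64
Total ground atoms: 64.

64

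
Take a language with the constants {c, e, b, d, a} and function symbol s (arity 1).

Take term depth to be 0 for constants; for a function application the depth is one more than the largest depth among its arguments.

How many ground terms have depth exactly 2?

5

Let N_k count ground terms of depth at most k. Each non-constant term of depth ≤ k is some function symbol applied to depth-≤(k−1) arguments, giving N_k = 5 + N_{k-1}.
N_0 = 5
N_1 = 5 + 5 = 10
N_2 = 5 + 10 = 15
Terms of depth exactly 2: N_2 − N_1 = 15 − 10 = 5.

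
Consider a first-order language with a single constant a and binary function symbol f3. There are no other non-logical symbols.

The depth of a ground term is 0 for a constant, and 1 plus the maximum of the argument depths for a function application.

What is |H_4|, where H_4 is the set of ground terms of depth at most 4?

Let N_k count ground terms of depth at most k. Each non-constant term of depth ≤ k is some function symbol applied to depth-≤(k−1) arguments, giving N_k = 1 + N_{k-1}^2.
N_0 = 1
N_1 = 1 + 1^2 = 2
N_2 = 1 + 2^2 = 5
N_3 = 1 + 5^2 = 26
N_4 = 1 + 26^2 = 677

677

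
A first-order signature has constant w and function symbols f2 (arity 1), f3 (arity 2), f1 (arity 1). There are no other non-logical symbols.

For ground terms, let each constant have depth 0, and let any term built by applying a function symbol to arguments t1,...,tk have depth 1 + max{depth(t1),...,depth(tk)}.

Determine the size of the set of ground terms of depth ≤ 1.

4

Count level by level. With function symbols f2/1, f3/2, f1/1, the terms of depth ≤ k are the 1 constant together with each function applied to depth-≤(k−1) tuples, so N_k = 1 + N_{k-1} + N_{k-1}^2 + N_{k-1}.
N_0 = 1
N_1 = 1 + 1 + 1^2 + 1 = 4
Explicitly: w, f2(w), f3(w, w), f1(w).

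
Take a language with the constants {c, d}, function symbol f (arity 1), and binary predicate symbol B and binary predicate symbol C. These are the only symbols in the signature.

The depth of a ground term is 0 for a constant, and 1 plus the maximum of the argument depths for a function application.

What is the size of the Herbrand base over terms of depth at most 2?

72

First count ground terms of depth ≤ 2.
If N_k denotes the number of depth-≤k ground terms, the 2 constants give N_0 = 2, and each function symbol of arity r contributes N_{k-1}^r new terms at level k: N_k = 2 + N_{k-1}.
N_0 = 2
N_1 = 2 + 2 = 4
N_2 = 2 + 4 = 6
So |H| = 6.
Ground atoms are formed by filling each argument slot of a predicate with a term from H, so an r-ary predicate gives |H|^r atoms:
  B: 6^2 = 36;  C: 6^2 = 36
Total ground atoms: 36 + 36 = 72.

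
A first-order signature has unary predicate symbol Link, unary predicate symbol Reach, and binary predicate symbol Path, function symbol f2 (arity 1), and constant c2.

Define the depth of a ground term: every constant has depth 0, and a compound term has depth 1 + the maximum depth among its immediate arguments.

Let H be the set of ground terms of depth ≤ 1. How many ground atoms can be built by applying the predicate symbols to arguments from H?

First count ground terms of depth ≤ 1.
If N_k denotes the number of depth-≤k ground terms, the 1 constant gives N_0 = 1, and each function symbol of arity r contributes N_{k-1}^r new terms at level k: N_k = 1 + N_{k-1}.
N_0 = 1
N_1 = 1 + 1 = 2
Explicitly: c2, f2(c2).
So |H| = 2.
Ground atoms are formed by filling each argument slot of a predicate with a term from H, so an r-ary predicate gives |H|^r atoms:
  Link: 2;  Reach: 2;  Path: 2^2 = 4
Total ground atoms: 2 + 2 + 4 = 8.

8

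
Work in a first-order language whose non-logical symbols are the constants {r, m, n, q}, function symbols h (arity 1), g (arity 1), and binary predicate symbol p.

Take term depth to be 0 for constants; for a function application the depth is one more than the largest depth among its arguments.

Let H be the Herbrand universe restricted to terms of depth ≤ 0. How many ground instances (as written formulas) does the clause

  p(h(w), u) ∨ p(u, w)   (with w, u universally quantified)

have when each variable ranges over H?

16

Ground terms of depth ≤ 0:
  Let N_k count ground terms of depth at most k. Each non-constant term of depth ≤ k is some function symbol applied to depth-≤(k−1) arguments, giving N_k = 4 + N_{k-1} + N_{k-1}.
  N_0 = 4
  Explicitly: r, m, n, q.
So there are 4 ground terms available for substitution.
There are 2 variables to instantiate (w, u), each occurring in at least one literal, so different choices give different ground instances.
Number of ground instances = 4^2 = 16.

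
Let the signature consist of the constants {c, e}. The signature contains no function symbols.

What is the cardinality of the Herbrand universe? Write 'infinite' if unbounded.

2

There are no function symbols, so every ground term is one of the 2 constants.
The Herbrand universe is {c, e}, which is finite with 2 elements.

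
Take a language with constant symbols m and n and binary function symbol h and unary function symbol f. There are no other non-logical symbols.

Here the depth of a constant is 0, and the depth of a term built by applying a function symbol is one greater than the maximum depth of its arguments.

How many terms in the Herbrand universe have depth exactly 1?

6

Let N_k count ground terms of depth at most k. Each non-constant term of depth ≤ k is some function symbol applied to depth-≤(k−1) arguments, giving N_k = 2 + N_{k-1}^2 + N_{k-1}.
N_0 = 2
N_1 = 2 + 2^2 + 2 = 8
Terms of depth exactly 1: N_1 − N_0 = 8 − 2 = 6.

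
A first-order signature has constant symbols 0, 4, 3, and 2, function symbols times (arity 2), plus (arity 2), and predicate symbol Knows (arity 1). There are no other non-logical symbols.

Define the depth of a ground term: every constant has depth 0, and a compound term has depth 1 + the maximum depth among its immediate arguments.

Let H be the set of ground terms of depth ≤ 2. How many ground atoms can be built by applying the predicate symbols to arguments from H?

First count ground terms of depth ≤ 2.
Write N_k for the number of ground terms of depth ≤ k. A term of depth ≤ k is either a constant or a function symbol applied to arguments of depth ≤ k−1, so N_k = 4 + N_{k-1}^2 + N_{k-1}^2.
N_0 = 4
N_1 = 4 + 4^2 + 4^2 = 36
N_2 = 4 + 36^2 + 36^2 = 2596
So |H| = 2596.
Ground atoms are formed by filling each argument slot of a predicate with a term from H, so an r-ary predicate gives |H|^r atoms:
  Knows: 2596
Total ground atoms: 2596.

2596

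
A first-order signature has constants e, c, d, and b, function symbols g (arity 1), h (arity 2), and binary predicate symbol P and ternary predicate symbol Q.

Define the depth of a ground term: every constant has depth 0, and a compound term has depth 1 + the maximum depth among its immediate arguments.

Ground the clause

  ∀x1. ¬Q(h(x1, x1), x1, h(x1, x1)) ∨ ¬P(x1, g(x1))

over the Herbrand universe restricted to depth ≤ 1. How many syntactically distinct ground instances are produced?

24

Ground terms of depth ≤ 1:
  If N_k denotes the number of depth-≤k ground terms, the 4 constants give N_0 = 4, and each function symbol of arity r contributes N_{k-1}^r new terms at level k: N_k = 4 + N_{k-1} + N_{k-1}^2.
  N_0 = 4
  N_1 = 4 + 4 + 4^2 = 24
So there are 24 ground terms available for substitution.
The clause has 1 distinct variable (x1), which appears in the body. In the free term algebra distinct substitutions yield syntactically distinct ground instances.
Number of ground instances = 24.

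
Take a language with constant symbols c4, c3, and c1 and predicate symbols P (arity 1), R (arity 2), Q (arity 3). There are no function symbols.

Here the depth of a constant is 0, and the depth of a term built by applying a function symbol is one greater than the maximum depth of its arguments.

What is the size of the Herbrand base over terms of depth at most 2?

39

First count ground terms of depth ≤ 2.
With no function symbols every ground term is a constant, so there are exactly 3 ground terms at every depth bound.
N_0 = 3
N_1 = 3
N_2 = 3
So |H| = 3.
For each predicate symbol, the number of ground atoms is |H| raised to its arity; summing:
  P: 3;  R: 3^2 = 9;  Q: 3^3 = 27
Total ground atoms: 3 + 9 + 27 = 39.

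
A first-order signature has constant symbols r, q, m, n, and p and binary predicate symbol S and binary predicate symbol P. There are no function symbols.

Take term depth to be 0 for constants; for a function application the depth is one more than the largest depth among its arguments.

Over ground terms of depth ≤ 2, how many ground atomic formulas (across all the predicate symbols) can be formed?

50

First count ground terms of depth ≤ 2.
With no function symbols every ground term is a constant, so there are exactly 5 ground terms at every depth bound.
N_0 = 5
N_1 = 5
N_2 = 5
Explicitly: r, q, m, n, p.
So |H| = 5.
For each predicate symbol, the number of ground atoms is |H| raised to its arity; summing:
  S: 5^2 = 25;  P: 5^2 = 25
Total ground atoms: 25 + 25 = 50.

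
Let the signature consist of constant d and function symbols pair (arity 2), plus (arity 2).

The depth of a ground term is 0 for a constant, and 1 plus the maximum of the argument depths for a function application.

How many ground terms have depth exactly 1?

2

If N_k denotes the number of depth-≤k ground terms, the 1 constant gives N_0 = 1, and each function symbol of arity r contributes N_{k-1}^r new terms at level k: N_k = 1 + N_{k-1}^2 + N_{k-1}^2.
N_0 = 1
N_1 = 1 + 1^2 + 1^2 = 3
Terms of depth exactly 1: N_1 − N_0 = 3 − 1 = 2.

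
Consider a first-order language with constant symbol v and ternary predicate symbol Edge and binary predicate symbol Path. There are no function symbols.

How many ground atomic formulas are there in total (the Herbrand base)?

With no function symbols, the Herbrand universe is just the 1 constant.
Ground atoms per predicate: Edge: 1^3 = 1, Path: 1^2 = 1.
Herbrand base size = 1 + 1 = 2.

2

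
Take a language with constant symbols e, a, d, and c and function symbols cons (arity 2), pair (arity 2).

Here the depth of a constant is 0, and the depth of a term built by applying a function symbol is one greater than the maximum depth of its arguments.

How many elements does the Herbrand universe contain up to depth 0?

4

Count level by level. With function symbols cons/2, pair/2, the terms of depth ≤ k are the 4 constants together with each function applied to depth-≤(k−1) tuples, so N_k = 4 + N_{k-1}^2 + N_{k-1}^2.
N_0 = 4
Explicitly: e, a, d, c.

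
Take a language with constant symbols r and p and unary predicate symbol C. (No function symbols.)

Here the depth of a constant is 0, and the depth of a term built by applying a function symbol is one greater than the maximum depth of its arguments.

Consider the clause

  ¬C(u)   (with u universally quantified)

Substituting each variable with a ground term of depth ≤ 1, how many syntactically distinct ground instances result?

Ground terms of depth ≤ 1:
  With no function symbols every ground term is a constant, so there are exactly 2 ground terms at every depth bound.
  N_0 = 2
  N_1 = 2
  Explicitly: r, p.
So there are 2 ground terms available for substitution.
The clause has 1 distinct variable (u), which appears in the body. In the free term algebra distinct substitutions yield syntactically distinct ground instances.
Number of ground instances = 2.

2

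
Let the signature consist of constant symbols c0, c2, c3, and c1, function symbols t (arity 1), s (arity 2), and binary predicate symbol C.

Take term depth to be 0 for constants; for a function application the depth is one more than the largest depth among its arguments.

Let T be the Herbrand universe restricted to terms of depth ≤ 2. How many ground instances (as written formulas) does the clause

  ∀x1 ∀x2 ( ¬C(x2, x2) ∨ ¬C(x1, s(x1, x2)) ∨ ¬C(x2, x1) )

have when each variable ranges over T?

364816

Ground terms of depth ≤ 2:
  Let N_k = |{terms of depth ≤ k}|. Then N_0 = 4 and N_k = 4 + N_{k-1} + N_{k-1}^2 for k ≥ 1 (one summand per function symbol, arity giving the exponent).
  N_0 = 4
  N_1 = 4 + 4 + 4^2 = 24
  N_2 = 4 + 24 + 24^2 = 604
So there are 604 ground terms available for substitution.
There are 2 variables to instantiate (x1, x2), each occurring in at least one literal, so different choices give different ground instances.
Number of ground instances = 604^2 = 364816.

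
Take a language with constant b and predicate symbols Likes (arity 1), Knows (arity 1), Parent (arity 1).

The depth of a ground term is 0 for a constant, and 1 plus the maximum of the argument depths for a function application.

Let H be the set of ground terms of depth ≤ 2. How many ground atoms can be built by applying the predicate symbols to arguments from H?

3

First count ground terms of depth ≤ 2.
With no function symbols every ground term is a constant, so there is exactly 1 ground term at every depth bound.
N_0 = 1
N_1 = 1
N_2 = 1
Explicitly: b.
So |H| = 1.
Each predicate of arity r yields |H|^r ground atoms (one per choice of an r-tuple from H):
  Likes: 1;  Knows: 1;  Parent: 1
Total ground atoms: 1 + 1 + 1 = 3.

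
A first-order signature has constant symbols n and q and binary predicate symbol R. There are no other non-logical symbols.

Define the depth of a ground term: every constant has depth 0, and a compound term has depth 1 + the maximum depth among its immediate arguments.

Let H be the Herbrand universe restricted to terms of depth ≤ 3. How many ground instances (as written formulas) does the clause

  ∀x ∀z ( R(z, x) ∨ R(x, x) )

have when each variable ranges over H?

4

Ground terms of depth ≤ 3:
  With no function symbols every ground term is a constant, so there are exactly 2 ground terms at every depth bound.
  N_0 = 2
  N_1 = 2
  N_2 = 2
  N_3 = 2
  Explicitly: n, q.
So there are 2 ground terms available for substitution.
There are 2 variables to instantiate (x, z), each occurring in at least one literal, so different choices give different ground instances.
Number of ground instances = 2^2 = 4.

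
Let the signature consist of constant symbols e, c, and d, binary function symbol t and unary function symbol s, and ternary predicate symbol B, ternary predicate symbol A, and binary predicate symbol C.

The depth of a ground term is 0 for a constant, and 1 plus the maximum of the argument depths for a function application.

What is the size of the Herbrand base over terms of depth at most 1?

First count ground terms of depth ≤ 1.
Count level by level. With function symbols t/2, s/1, the terms of depth ≤ k are the 3 constants together with each function applied to depth-≤(k−1) tuples, so N_k = 3 + N_{k-1}^2 + N_{k-1}.
N_0 = 3
N_1 = 3 + 3^2 + 3 = 15
So |H| = 15.
Each predicate of arity r yields |H|^r ground atoms (one per choice of an r-tuple from H):
  B: 15^3 = 3375;  A: 15^3 = 3375;  C: 15^2 = 225
Total ground atoms: 3375 + 3375 + 225 = 6975.

6975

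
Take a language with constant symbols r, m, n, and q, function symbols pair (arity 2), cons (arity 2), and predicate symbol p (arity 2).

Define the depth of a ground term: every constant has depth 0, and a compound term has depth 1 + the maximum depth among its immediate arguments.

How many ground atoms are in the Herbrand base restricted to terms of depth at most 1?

1296

First count ground terms of depth ≤ 1.
Write N_k for the number of ground terms of depth ≤ k. A term of depth ≤ k is either a constant or a function symbol applied to arguments of depth ≤ k−1, so N_k = 4 + N_{k-1}^2 + N_{k-1}^2.
N_0 = 4
N_1 = 4 + 4^2 + 4^2 = 36
So |H| = 36.
For each predicate symbol, the number of ground atoms is |H| raised to its arity; summing:
  p: 36^2 = 1296
Total ground atoms: 1296.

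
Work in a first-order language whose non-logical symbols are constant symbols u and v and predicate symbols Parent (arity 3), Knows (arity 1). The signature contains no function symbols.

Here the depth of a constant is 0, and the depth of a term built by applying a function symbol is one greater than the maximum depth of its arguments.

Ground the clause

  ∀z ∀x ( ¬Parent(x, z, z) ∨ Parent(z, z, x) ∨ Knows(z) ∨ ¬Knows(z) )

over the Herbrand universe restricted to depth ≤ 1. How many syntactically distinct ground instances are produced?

Ground terms of depth ≤ 1:
  With no function symbols every ground term is a constant, so there are exactly 2 ground terms at every depth bound.
  N_0 = 2
  N_1 = 2
So there are 2 ground terms available for substitution.
There are 2 variables to instantiate (z, x), each occurring in at least one literal, so different choices give different ground instances.
Number of ground instances = 2^2 = 4.

4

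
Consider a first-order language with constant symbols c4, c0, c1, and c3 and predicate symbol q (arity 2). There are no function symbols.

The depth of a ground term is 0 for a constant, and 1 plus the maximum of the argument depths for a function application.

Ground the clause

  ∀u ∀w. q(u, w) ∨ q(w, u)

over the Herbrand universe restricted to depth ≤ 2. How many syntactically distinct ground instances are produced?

16

Ground terms of depth ≤ 2:
  With no function symbols every ground term is a constant, so there are exactly 4 ground terms at every depth bound.
  N_0 = 4
  N_1 = 4
  N_2 = 4
  Explicitly: c4, c0, c1, c3.
So there are 4 ground terms available for substitution.
The body mentions every one of the 2 quantified variables; since ground terms form a free algebra, no two substitutions collapse to the same formula.
Number of ground instances = 4^2 = 16.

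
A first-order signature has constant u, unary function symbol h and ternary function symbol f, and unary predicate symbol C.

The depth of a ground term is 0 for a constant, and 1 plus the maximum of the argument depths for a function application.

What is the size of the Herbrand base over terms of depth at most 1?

3

First count ground terms of depth ≤ 1.
Count level by level. With function symbols h/1, f/3, the terms of depth ≤ k are the 1 constant together with each function applied to depth-≤(k−1) tuples, so N_k = 1 + N_{k-1} + N_{k-1}^3.
N_0 = 1
N_1 = 1 + 1 + 1^3 = 3
So |H| = 3.
Ground atoms are formed by filling each argument slot of a predicate with a term from H, so an r-ary predicate gives |H|^r atoms:
  C: 3
Total ground atoms: 3.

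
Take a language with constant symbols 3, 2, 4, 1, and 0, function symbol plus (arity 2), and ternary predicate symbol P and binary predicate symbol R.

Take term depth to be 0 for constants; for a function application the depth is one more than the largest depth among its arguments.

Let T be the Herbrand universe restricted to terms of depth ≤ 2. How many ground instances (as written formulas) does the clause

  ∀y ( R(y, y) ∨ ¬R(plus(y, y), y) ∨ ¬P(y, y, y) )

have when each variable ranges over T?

905

Ground terms of depth ≤ 2:
  If N_k denotes the number of depth-≤k ground terms, the 5 constants give N_0 = 5, and each function symbol of arity r contributes N_{k-1}^r new terms at level k: N_k = 5 + N_{k-1}^2.
  N_0 = 5
  N_1 = 5 + 5^2 = 30
  N_2 = 5 + 30^2 = 905
So there are 905 ground terms available for substitution.
There is 1 variable to instantiate (y),  occurring in at least one literal, so different choices give different ground instances.
Number of ground instances = 905.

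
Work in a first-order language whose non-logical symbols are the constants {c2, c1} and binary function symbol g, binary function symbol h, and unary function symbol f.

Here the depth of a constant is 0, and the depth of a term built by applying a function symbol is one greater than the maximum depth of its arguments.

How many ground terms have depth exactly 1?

10

Let N_k count ground terms of depth at most k. Each non-constant term of depth ≤ k is some function symbol applied to depth-≤(k−1) arguments, giving N_k = 2 + N_{k-1}^2 + N_{k-1}^2 + N_{k-1}.
N_0 = 2
N_1 = 2 + 2^2 + 2^2 + 2 = 12
Terms of depth exactly 1: N_1 − N_0 = 12 − 2 = 10.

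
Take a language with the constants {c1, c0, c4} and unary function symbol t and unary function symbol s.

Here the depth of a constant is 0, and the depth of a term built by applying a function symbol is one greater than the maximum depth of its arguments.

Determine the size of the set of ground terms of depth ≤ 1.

If N_k denotes the number of depth-≤k ground terms, the 3 constants give N_0 = 3, and each function symbol of arity r contributes N_{k-1}^r new terms at level k: N_k = 3 + N_{k-1} + N_{k-1}.
N_0 = 3
N_1 = 3 + 3 + 3 = 9

9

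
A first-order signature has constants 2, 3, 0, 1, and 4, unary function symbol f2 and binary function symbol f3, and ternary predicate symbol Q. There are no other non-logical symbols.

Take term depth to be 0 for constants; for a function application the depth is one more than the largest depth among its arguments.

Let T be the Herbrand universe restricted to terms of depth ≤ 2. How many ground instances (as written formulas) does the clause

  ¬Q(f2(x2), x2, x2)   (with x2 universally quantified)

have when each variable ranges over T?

1265

Ground terms of depth ≤ 2:
  If N_k denotes the number of depth-≤k ground terms, the 5 constants give N_0 = 5, and each function symbol of arity r contributes N_{k-1}^r new terms at level k: N_k = 5 + N_{k-1} + N_{k-1}^2.
  N_0 = 5
  N_1 = 5 + 5 + 5^2 = 35
  N_2 = 5 + 35 + 35^2 = 1265
So there are 1265 ground terms available for substitution.
There is 1 variable to instantiate (x2),  occurring in at least one literal, so different choices give different ground instances.
Number of ground instances = 1265.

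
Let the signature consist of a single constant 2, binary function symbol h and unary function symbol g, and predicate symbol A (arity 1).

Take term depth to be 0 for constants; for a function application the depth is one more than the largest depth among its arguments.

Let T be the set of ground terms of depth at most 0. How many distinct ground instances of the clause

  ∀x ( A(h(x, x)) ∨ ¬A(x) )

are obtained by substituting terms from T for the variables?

Ground terms of depth ≤ 0:
  Write N_k for the number of ground terms of depth ≤ k. A term of depth ≤ k is either a constant or a function symbol applied to arguments of depth ≤ k−1, so N_k = 1 + N_{k-1}^2 + N_{k-1}.
  N_0 = 1
So there is exactly 1 ground term available for substitution.
There is 1 variable to instantiate (x),  occurring in at least one literal, so different choices give different ground instances.
Number of ground instances = 1.

1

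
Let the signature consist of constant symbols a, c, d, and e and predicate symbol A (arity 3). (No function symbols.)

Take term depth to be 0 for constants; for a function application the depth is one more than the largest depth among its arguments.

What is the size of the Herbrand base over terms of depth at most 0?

First count ground terms of depth ≤ 0.
With no function symbols every ground term is a constant, so there are exactly 4 ground terms at every depth bound.
N_0 = 4
So |H| = 4.
For each predicate symbol, the number of ground atoms is |H| raised to its arity; summing:
  A: 4^3 = 64
Total ground atoms: 64.

64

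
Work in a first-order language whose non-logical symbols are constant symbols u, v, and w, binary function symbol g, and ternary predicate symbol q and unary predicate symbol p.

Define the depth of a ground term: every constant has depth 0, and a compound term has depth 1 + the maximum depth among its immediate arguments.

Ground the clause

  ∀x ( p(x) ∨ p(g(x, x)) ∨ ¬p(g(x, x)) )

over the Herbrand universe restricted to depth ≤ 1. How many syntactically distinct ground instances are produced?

12

Ground terms of depth ≤ 1:
  Count level by level. With function symbols g/2, the terms of depth ≤ k are the 3 constants together with each function applied to depth-≤(k−1) tuples, so N_k = 3 + N_{k-1}^2.
  N_0 = 3
  N_1 = 3 + 3^2 = 12
So there are 12 ground terms available for substitution.
The variable x ranges independently over the available ground terms, and distinct assignments produce distinct instances.
Number of ground instances = 12.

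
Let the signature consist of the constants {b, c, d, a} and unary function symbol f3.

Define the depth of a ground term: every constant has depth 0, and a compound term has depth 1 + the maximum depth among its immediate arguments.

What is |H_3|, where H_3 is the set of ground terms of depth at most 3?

Write N_k for the number of ground terms of depth ≤ k. A term of depth ≤ k is either a constant or a function symbol applied to arguments of depth ≤ k−1, so N_k = 4 + N_{k-1}.
N_0 = 4
N_1 = 4 + 4 = 8
N_2 = 4 + 8 = 12
N_3 = 4 + 12 = 16

16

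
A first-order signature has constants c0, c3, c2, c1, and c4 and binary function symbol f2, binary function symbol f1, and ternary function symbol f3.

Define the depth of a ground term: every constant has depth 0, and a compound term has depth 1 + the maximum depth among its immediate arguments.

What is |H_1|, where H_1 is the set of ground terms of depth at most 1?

180

If N_k denotes the number of depth-≤k ground terms, the 5 constants give N_0 = 5, and each function symbol of arity r contributes N_{k-1}^r new terms at level k: N_k = 5 + N_{k-1}^2 + N_{k-1}^2 + N_{k-1}^3.
N_0 = 5
N_1 = 5 + 5^2 + 5^2 + 5^3 = 180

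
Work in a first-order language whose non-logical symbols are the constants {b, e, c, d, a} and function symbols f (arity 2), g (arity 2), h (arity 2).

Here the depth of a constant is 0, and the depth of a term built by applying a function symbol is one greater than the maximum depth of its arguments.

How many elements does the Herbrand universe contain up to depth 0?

If N_k denotes the number of depth-≤k ground terms, the 5 constants give N_0 = 5, and each function symbol of arity r contributes N_{k-1}^r new terms at level k: N_k = 5 + N_{k-1}^2 + N_{k-1}^2 + N_{k-1}^2.
N_0 = 5
Explicitly: b, e, c, d, a.

5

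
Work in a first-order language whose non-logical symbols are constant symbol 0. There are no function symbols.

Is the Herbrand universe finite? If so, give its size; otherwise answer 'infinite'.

1

There are no function symbols, so the only ground term is the single constant.
The Herbrand universe is {0}, finite with 1 element.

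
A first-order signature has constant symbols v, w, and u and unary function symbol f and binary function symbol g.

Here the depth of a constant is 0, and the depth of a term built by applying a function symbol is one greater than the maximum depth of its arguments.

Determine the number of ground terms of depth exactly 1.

12

Write N_k for the number of ground terms of depth ≤ k. A term of depth ≤ k is either a constant or a function symbol applied to arguments of depth ≤ k−1, so N_k = 3 + N_{k-1} + N_{k-1}^2.
N_0 = 3
N_1 = 3 + 3 + 3^2 = 15
Terms of depth exactly 1: N_1 − N_0 = 15 − 3 = 12.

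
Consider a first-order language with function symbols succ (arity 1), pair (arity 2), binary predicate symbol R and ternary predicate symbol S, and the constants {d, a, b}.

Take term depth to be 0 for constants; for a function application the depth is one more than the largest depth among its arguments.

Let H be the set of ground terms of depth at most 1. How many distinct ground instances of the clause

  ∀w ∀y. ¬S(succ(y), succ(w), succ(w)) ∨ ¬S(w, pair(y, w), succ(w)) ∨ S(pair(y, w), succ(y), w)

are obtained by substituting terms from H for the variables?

Ground terms of depth ≤ 1:
  Write N_k for the number of ground terms of depth ≤ k. A term of depth ≤ k is either a constant or a function symbol applied to arguments of depth ≤ k−1, so N_k = 3 + N_{k-1} + N_{k-1}^2.
  N_0 = 3
  N_1 = 3 + 3 + 3^2 = 15
So there are 15 ground terms available for substitution.
Each of w, y ranges independently over the available ground terms, and distinct assignments produce distinct instances.
Number of ground instances = 15^2 = 225.

225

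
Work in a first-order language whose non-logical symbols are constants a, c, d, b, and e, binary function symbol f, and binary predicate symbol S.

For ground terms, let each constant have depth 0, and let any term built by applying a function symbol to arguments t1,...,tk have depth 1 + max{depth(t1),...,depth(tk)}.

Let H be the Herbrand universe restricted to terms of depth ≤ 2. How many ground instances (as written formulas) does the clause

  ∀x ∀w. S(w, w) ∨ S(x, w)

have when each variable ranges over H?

Ground terms of depth ≤ 2:
  Let N_k = |{terms of depth ≤ k}|. Then N_0 = 5 and N_k = 5 + N_{k-1}^2 for k ≥ 1 (one summand per function symbol, arity giving the exponent).
  N_0 = 5
  N_1 = 5 + 5^2 = 30
  N_2 = 5 + 30^2 = 905
So there are 905 ground terms available for substitution.
The body mentions every one of the 2 quantified variables; since ground terms form a free algebra, no two substitutions collapse to the same formula.
Number of ground instances = 905^2 = 819025.

819025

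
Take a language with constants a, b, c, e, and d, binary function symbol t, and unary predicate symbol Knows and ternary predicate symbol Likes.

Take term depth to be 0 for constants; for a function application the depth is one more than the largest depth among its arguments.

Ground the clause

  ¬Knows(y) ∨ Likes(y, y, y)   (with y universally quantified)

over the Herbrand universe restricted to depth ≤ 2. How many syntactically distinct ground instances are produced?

905

Ground terms of depth ≤ 2:
  Let N_k = |{terms of depth ≤ k}|. Then N_0 = 5 and N_k = 5 + N_{k-1}^2 for k ≥ 1 (one summand per function symbol, arity giving the exponent).
  N_0 = 5
  N_1 = 5 + 5^2 = 30
  N_2 = 5 + 30^2 = 905
So there are 905 ground terms available for substitution.
The body mentions the single quantified variable y; since ground terms form a free algebra, no two substitutions collapse to the same formula.
Number of ground instances = 905.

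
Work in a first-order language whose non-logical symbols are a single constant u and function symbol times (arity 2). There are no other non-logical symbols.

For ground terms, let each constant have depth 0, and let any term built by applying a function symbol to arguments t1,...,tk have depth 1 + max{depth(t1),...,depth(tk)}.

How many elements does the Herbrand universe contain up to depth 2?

5

Count level by level. With function symbols times/2, the terms of depth ≤ k are the 1 constant together with each function applied to depth-≤(k−1) tuples, so N_k = 1 + N_{k-1}^2.
N_0 = 1
N_1 = 1 + 1^2 = 2
N_2 = 1 + 2^2 = 5
Explicitly: u, times(u, u), times(u, times(u, u)), times(times(u, u), u), times(times(u, u), times(u, u)).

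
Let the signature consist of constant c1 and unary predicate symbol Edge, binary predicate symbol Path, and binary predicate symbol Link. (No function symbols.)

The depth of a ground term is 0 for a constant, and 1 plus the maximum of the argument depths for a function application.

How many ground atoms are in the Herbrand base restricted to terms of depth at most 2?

3

First count ground terms of depth ≤ 2.
With no function symbols every ground term is a constant, so there is exactly 1 ground term at every depth bound.
N_0 = 1
N_1 = 1
N_2 = 1
Explicitly: c1.
So |H| = 1.
For each predicate symbol, the number of ground atoms is |H| raised to its arity; summing:
  Edge: 1;  Path: 1^2 = 1;  Link: 1^2 = 1
Total ground atoms: 1 + 1 + 1 = 3.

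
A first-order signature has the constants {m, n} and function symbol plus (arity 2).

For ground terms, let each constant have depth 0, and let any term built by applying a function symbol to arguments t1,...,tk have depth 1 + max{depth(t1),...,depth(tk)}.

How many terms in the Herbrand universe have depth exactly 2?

Let N_k count ground terms of depth at most k. Each non-constant term of depth ≤ k is some function symbol applied to depth-≤(k−1) arguments, giving N_k = 2 + N_{k-1}^2.
N_0 = 2
N_1 = 2 + 2^2 = 6
N_2 = 2 + 6^2 = 38
Terms of depth exactly 2: N_2 − N_1 = 38 − 6 = 32.

32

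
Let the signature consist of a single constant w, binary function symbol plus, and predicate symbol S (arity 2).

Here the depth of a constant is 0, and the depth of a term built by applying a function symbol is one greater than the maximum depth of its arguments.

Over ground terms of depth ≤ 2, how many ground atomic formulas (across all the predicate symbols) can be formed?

25

First count ground terms of depth ≤ 2.
Count level by level. With function symbols plus/2, the terms of depth ≤ k are the 1 constant together with each function applied to depth-≤(k−1) tuples, so N_k = 1 + N_{k-1}^2.
N_0 = 1
N_1 = 1 + 1^2 = 2
N_2 = 1 + 2^2 = 5
Explicitly: w, plus(w, w), plus(w, plus(w, w)), plus(plus(w, w), w), plus(plus(w, w), plus(w, w)).
So |H| = 5.
A ground atom is a predicate applied to a tuple of terms from H, so the count is the sum over predicates of |H|^arity:
  S: 5^2 = 25
Total ground atoms: 25.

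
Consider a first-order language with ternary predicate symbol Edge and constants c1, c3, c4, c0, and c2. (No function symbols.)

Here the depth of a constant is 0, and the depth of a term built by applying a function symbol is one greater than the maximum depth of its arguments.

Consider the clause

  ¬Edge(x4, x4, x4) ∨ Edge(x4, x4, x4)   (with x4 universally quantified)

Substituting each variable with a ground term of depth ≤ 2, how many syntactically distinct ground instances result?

Ground terms of depth ≤ 2:
  With no function symbols every ground term is a constant, so there are exactly 5 ground terms at every depth bound.
  N_0 = 5
  N_1 = 5
  N_2 = 5
  Explicitly: c1, c3, c4, c0, c2.
So there are 5 ground terms available for substitution.
The clause has 1 distinct variable (x4), which appears in the body. In the free term algebra distinct substitutions yield syntactically distinct ground instances.
Number of ground instances = 5.

5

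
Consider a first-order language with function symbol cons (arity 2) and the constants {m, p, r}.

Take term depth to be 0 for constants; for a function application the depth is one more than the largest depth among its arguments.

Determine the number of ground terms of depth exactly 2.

135

Let N_k = |{terms of depth ≤ k}|. Then N_0 = 3 and N_k = 3 + N_{k-1}^2 for k ≥ 1 (one summand per function symbol, arity giving the exponent).
N_0 = 3
N_1 = 3 + 3^2 = 12
N_2 = 3 + 12^2 = 147
Terms of depth exactly 2: N_2 − N_1 = 147 − 12 = 135.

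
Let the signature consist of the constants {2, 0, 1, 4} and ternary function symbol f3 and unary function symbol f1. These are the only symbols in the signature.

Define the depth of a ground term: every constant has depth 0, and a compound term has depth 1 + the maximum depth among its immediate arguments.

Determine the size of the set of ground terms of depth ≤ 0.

Count level by level. With function symbols f3/3, f1/1, the terms of depth ≤ k are the 4 constants together with each function applied to depth-≤(k−1) tuples, so N_k = 4 + N_{k-1}^3 + N_{k-1}.
N_0 = 4
Explicitly: 2, 0, 1, 4.

4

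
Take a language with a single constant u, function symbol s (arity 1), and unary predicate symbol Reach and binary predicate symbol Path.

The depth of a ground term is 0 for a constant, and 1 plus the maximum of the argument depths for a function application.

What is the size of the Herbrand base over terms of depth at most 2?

First count ground terms of depth ≤ 2.
Count level by level. With function symbols s/1, the terms of depth ≤ k are the 1 constant together with each function applied to depth-≤(k−1) tuples, so N_k = 1 + N_{k-1}.
N_0 = 1
N_1 = 1 + 1 = 2
N_2 = 1 + 2 = 3
So |H| = 3.
A ground atom is a predicate applied to a tuple of terms from H, so the count is the sum over predicates of |H|^arity:
  Reach: 3;  Path: 3^2 = 9
Total ground atoms: 3 + 9 = 12.

12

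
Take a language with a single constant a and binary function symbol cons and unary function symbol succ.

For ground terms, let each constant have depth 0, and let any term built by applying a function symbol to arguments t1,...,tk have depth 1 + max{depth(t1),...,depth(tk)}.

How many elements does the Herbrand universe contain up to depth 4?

If N_k denotes the number of depth-≤k ground terms, the 1 constant gives N_0 = 1, and each function symbol of arity r contributes N_{k-1}^r new terms at level k: N_k = 1 + N_{k-1}^2 + N_{k-1}.
N_0 = 1
N_1 = 1 + 1^2 + 1 = 3
N_2 = 1 + 3^2 + 3 = 13
N_3 = 1 + 13^2 + 13 = 183
N_4 = 1 + 183^2 + 183 = 33673

33673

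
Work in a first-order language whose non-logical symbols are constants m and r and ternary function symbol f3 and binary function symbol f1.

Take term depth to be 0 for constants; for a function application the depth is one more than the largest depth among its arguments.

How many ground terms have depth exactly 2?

Let N_k = |{terms of depth ≤ k}|. Then N_0 = 2 and N_k = 2 + N_{k-1}^3 + N_{k-1}^2 for k ≥ 1 (one summand per function symbol, arity giving the exponent).
N_0 = 2
N_1 = 2 + 2^3 + 2^2 = 14
N_2 = 2 + 14^3 + 14^2 = 2942
Terms of depth exactly 2: N_2 − N_1 = 2942 − 14 = 2928.

2928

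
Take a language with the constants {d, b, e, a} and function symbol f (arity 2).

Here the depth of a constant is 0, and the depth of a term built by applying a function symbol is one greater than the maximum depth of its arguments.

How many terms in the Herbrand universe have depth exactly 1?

Let N_k = |{terms of depth ≤ k}|. Then N_0 = 4 and N_k = 4 + N_{k-1}^2 for k ≥ 1 (one summand per function symbol, arity giving the exponent).
N_0 = 4
N_1 = 4 + 4^2 = 20
Terms of depth exactly 1: N_1 − N_0 = 20 − 4 = 16.

16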